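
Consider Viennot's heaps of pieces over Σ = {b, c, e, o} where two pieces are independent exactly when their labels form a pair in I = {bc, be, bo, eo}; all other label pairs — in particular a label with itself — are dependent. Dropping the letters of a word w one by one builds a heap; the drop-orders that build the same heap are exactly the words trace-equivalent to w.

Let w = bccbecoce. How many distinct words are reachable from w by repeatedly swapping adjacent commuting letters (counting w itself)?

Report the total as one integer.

drop 0:b onto floor
drop 1:c onto floor
drop 2:c onto {1:c}
drop 3:b onto {0:b}
drop 4:e onto {2:c}
drop 5:c onto {4:e}
drop 6:o onto {5:c}
drop 7:c onto {6:o}
drop 8:e onto {7:c}
ground layer = {0:b, 1:c}
drop-orders for the pieces not yet dropped (sum over which currently-grounded one goes next):
  1 to go: {3} 1  {8} 1
  2 to go: {0,3} 1  {3,8} 2  {7,8} 1
  3 to go: {0,3,8} 3  {3,7,8} 3  {6,7,8} 1
  4 to go: {0,3,7,8} 6  {3,6,7,8} 4  {5,6,7,8} 1
  5 to go: {0,3,6,7,8} 10  {3,5,6,7,8} 5  {4,5,6,7,8} 1
  6 to go: {0,3,5,6,7,8} 15  {2,4,5,6,7,8} 1  {3,4,5,6,7,8} 6
  7 to go: {0,3,4,5,6,7,8} 21  {1,2,4,5,6,7,8} 1  {2,3,4,5,6,7,8} 7
  if 0:b drops first: 8 orders
  if 1:c drops first: 28 orders
heap linearizations: 36

36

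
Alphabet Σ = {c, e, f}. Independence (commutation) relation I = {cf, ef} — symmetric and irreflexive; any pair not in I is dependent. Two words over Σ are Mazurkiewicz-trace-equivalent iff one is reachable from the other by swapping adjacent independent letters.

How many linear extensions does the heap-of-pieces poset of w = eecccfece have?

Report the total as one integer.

#0=e has no predecessor
#1=e depends on [0:e]
#2=c depends on [1:e]
#3=c depends on [2:c]
#4=c depends on [3:c]
#5=f has no predecessor
#6=e depends on [4:c]
#7=c depends on [6:e]
#8=e depends on [7:c]
sources: [0:e, 5:f]
N(rest) = Σ N(rest − s) over sources s of rest; N(one piece) = 1:
  size 1 → [5]=1  [8]=1
  size 2 → [5,8]=2  [7,8]=1
  size 3 → [5,7,8]=3  [6,7,8]=1
  size 4 → [4,6,7,8]=1  [5,6,7,8]=4
  size 5 → [3,4,6,7,8]=1  [4,5,6,7,8]=5
  size 6 → [2,3,4,6,7,8]=1  [3,4,5,6,7,8]=6
  size 7 → [1,2,3,4,6,7,8]=1  [2,3,4,5,6,7,8]=7
  first=0(e) contributes 8
  first=5(f) contributes 1
|[w]| = 9

9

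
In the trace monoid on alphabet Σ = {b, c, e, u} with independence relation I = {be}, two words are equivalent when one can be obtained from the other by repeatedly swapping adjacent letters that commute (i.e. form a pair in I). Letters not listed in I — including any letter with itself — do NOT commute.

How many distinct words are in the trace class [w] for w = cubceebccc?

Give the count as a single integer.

3

#0=c has no predecessor
#1=u depends on [0:c]
#2=b depends on [1:u]
#3=c depends on [2:b]
#4=e depends on [3:c]
#5=e depends on [4:e]
#6=b depends on [3:c]
#7=c depends on [5:e, 6:b]
#8=c depends on [7:c]
#9=c depends on [8:c]
sources: [0:c]
N(rest) = Σ N(rest − s) over sources s of rest; N(one piece) = 1:
  size 1 → [9]=1
  size 2 → [8,9]=1
  size 3 → [7,8,9]=1
  size 4 → [5,7,8,9]=1  [6,7,8,9]=1
  size 5 → [4,5,7,8,9]=1  [5,6,7,8,9]=2
  size 6 → [4,5,6,7,8,9]=3
  size 7 → [3,4,5,6,7,8,9]=3
  size 8 → [2,3,4,5,6,7,8,9]=3
  first=0(c) contributes 3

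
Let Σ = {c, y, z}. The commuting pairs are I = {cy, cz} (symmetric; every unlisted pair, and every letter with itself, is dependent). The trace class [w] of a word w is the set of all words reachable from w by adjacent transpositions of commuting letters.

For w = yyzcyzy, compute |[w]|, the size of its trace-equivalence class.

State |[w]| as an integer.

7

piece 0:y — minimal
piece 1:y rests on {0:y}
piece 2:z rests on {1:y}
piece 3:c — minimal
piece 4:y rests on {2:z}
piece 5:z rests on {4:y}
piece 6:y rests on {5:z}
minimal pieces: {0:y, 3:c}
ways to finish when only these pieces remain (= sum over removing one remaining piece with nothing left below it):
  1 left: {3}→1  {6}→1
  2 left: {3,6}→2  {5,6}→1
  3 left: {3,5,6}→3  {4,5,6}→1
  4 left: {2,4,5,6}→1  {3,4,5,6}→4
  5 left: {1,2,4,5,6}→1  {2,3,4,5,6}→5
  placing 0:y first → 6 extensions
  placing 3:c first → 1 extensions
total linear extensions = 7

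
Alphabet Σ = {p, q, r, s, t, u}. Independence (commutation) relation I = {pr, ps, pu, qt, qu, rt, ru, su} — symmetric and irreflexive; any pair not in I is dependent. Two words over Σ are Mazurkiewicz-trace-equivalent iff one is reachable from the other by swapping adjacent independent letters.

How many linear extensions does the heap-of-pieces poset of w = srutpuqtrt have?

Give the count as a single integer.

#0=s has no predecessor
#1=r depends on [0:s]
#2=u has no predecessor
#3=t depends on [0:s, 2:u]
#4=p depends on [3:t]
#5=u depends on [3:t]
#6=q depends on [1:r, 4:p]
#7=t depends on [4:p, 5:u]
#8=r depends on [6:q]
#9=t depends on [7:t]
sources: [0:s, 2:u]
N(rest) = Σ N(rest − s) over sources s of rest; N(one piece) = 1:
  size 1 → [8]=1  [9]=1
  size 2 → [6,8]=1  [7,9]=1  [8,9]=2
  size 3 → [1,6,8]=1  [5,7,9]=1  [6,8,9]=3  [7,8,9]=3
  size 4 → [1,6,8,9]=4  [5,7,8,9]=4  [6,7,8,9]=6
  size 5 → [1,6,7,8,9]=10  [4,6,7,8,9]=6  [5,6,7,8,9]=10
  size 6 → [1,4,6,7,8,9]=16  [1,5,6,7,8,9]=20  [4,5,6,7,8,9]=16
  size 7 → [1,4,5,6,7,8,9]=52  [3,4,5,6,7,8,9]=16
  size 8 → [1,3,4,5,6,7,8,9]=68  [2,3,4,5,6,7,8,9]=16
  first=0(s) contributes 84
  first=2(u) contributes 68
|[w]| = 152

152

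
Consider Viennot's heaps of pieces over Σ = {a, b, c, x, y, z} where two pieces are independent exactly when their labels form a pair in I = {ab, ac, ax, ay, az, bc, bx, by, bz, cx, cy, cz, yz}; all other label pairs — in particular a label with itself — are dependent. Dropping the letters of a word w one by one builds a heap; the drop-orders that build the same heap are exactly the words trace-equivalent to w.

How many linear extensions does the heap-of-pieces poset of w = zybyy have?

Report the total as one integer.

20

0(z) covers ∅
1(y) covers ∅
2(b) covers ∅
3(y) covers 1:y
4(y) covers 3:y
floor of heap: 0:z, 1:y, 2:b
completions by unplaced set U, small U first (add the entries for U minus each lowest piece of U):
  |U|=1: {0}:1  {2}:1  {4}:1
  |U|=2: {0,2}:2  {0,4}:2  {2,4}:2  {3,4}:1
  |U|=3: {0,2,4}:6  {0,3,4}:3  {1,3,4}:1  {2,3,4}:3
  start at 0(z): 4
  start at 1(y): 12
  start at 2(b): 4
sum over floor = 20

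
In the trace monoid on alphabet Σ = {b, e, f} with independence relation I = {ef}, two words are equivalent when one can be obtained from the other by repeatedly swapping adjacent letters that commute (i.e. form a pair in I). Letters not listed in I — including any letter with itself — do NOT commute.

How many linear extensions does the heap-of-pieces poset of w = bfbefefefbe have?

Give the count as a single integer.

20

#0=b has no predecessor
#1=f depends on [0:b]
#2=b depends on [1:f]
#3=e depends on [2:b]
#4=f depends on [2:b]
#5=e depends on [3:e]
#6=f depends on [4:f]
#7=e depends on [5:e]
#8=f depends on [6:f]
#9=b depends on [7:e, 8:f]
#10=e depends on [9:b]
sources: [0:b]
N(rest) = Σ N(rest − s) over sources s of rest; N(one piece) = 1:
  size 1 → [10]=1
  size 2 → [9,10]=1
  size 3 → [7,9,10]=1  [8,9,10]=1
  size 4 → [5,7,9,10]=1  [6,8,9,10]=1  [7,8,9,10]=2
  size 5 → [3,5,7,9,10]=1  [4,6,8,9,10]=1  [5,7,8,9,10]=3  [6,7,8,9,10]=3
  size 6 → [3,5,7,8,9,10]=4  [4,6,7,8,9,10]=4  [5,6,7,8,9,10]=6
  size 7 → [3,5,6,7,8,9,10]=10  [4,5,6,7,8,9,10]=10
  size 8 → [3,4,5,6,7,8,9,10]=20
  size 9 → [2,3,4,5,6,7,8,9,10]=20
  first=0(b) contributes 20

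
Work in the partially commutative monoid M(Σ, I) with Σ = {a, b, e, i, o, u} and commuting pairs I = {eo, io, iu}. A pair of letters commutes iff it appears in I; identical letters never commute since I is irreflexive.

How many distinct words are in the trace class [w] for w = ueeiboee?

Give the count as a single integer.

3

drop 0:u onto floor
drop 1:e onto {0:u}
drop 2:e onto {1:e}
drop 3:i onto {2:e}
drop 4:b onto {3:i}
drop 5:o onto {4:b}
drop 6:e onto {4:b}
drop 7:e onto {6:e}
ground layer = {0:u}
drop-orders for the pieces not yet dropped (sum over which currently-grounded one goes next):
  1 to go: {5} 1  {7} 1
  2 to go: {5,7} 2  {6,7} 1
  3 to go: {5,6,7} 3
  4 to go: {4,5,6,7} 3
  5 to go: {3,4,5,6,7} 3
  6 to go: {2,3,4,5,6,7} 3
  if 0:u drops first: 3 orders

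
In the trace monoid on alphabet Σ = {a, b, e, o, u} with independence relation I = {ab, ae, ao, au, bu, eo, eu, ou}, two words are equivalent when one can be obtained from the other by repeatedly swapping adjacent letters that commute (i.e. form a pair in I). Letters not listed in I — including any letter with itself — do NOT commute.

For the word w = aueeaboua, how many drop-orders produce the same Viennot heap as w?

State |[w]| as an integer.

0(a) covers ∅
1(u) covers ∅
2(e) covers ∅
3(e) covers 2:e
4(a) covers 0:a
5(b) covers 3:e
6(o) covers 5:b
7(u) covers 1:u
8(a) covers 4:a
floor of heap: 0:a, 1:u, 2:e
completions by unplaced set U, small U first (add the entries for U minus each lowest piece of U):
  |U|=1: {6}:1  {7}:1  {8}:1
  |U|=2: {1,7}:1  {4,8}:1  {5,6}:1  {6,7}:2  {6,8}:2  {7,8}:2
  |U|=3: {0,4,8}:1  {1,6,7}:3  {1,7,8}:3  {3,5,6}:1  {4,6,8}:3  {4,7,8}:3  {5,6,7}:3  {5,6,8}:3  {6,7,8}:6
  |U|=4: {0,4,6,8}:4  {0,4,7,8}:4  {1,4,7,8}:6  {1,5,6,7}:6  {1,6,7,8}:12  {2,3,5,6}:1  {3,5,6,7}:4  {3,5,6,8}:4  {4,5,6,8}:6  {4,6,7,8}:12  {5,6,7,8}:12
  |U|=5: {0,1,4,7,8}:10  {0,4,5,6,8}:10  {0,4,6,7,8}:20  {1,3,5,6,7}:10  {1,4,6,7,8}:30  {1,5,6,7,8}:30  {2,3,5,6,7}:5  {2,3,5,6,8}:5  {3,4,5,6,8}:10  {3,5,6,7,8}:20  {4,5,6,7,8}:30
  |U|=6: {0,1,4,6,7,8}:60  {0,3,4,5,6,8}:20  {0,4,5,6,7,8}:60  {1,2,3,5,6,7}:15  {1,3,5,6,7,8}:60  {1,4,5,6,7,8}:90  {2,3,4,5,6,8}:15  {2,3,5,6,7,8}:30  {3,4,5,6,7,8}:60
  |U|=7: {0,1,4,5,6,7,8}:210  {0,2,3,4,5,6,8}:35  {0,3,4,5,6,7,8}:140  {1,2,3,5,6,7,8}:105  {1,3,4,5,6,7,8}:210  {2,3,4,5,6,7,8}:105
  start at 0(a): 420
  start at 1(u): 280
  start at 2(e): 560
sum over floor = 1260

1260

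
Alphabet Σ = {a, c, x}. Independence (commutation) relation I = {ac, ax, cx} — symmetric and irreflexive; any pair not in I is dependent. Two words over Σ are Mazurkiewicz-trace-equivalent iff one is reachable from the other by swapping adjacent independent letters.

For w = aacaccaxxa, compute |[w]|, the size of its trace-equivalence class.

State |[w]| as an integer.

2520

#0=a has no predecessor
#1=a depends on [0:a]
#2=c has no predecessor
#3=a depends on [1:a]
#4=c depends on [2:c]
#5=c depends on [4:c]
#6=a depends on [3:a]
#7=x has no predecessor
#8=x depends on [7:x]
#9=a depends on [6:a]
sources: [0:a, 2:c, 7:x]
N(rest) = Σ N(rest − s) over sources s of rest; N(one piece) = 1:
  size 1 → [5]=1  [8]=1  [9]=1
  size 2 → [4,5]=1  [5,8]=2  [5,9]=2  [6,9]=1  [7,8]=1  [8,9]=2
  size 3 → [2,4,5]=1  [3,6,9]=1  [4,5,8]=3  [4,5,9]=3  [5,6,9]=3  [5,7,8]=3  [5,8,9]=6  [6,8,9]=3  [7,8,9]=3
  size 4 → [1,3,6,9]=1  [2,4,5,8]=4  [2,4,5,9]=4  [3,5,6,9]=4  [3,6,8,9]=4  [4,5,6,9]=6  [4,5,7,8]=6  [4,5,8,9]=12  [5,6,8,9]=12  [5,7,8,9]=12  [6,7,8,9]=6
  size 5 → [0,1,3,6,9]=1  [1,3,5,6,9]=5  [1,3,6,8,9]=5  [2,4,5,6,9]=10  [2,4,5,7,8]=10  [2,4,5,8,9]=20  [3,4,5,6,9]=10  [3,5,6,8,9]=20  [3,6,7,8,9]=10  [4,5,6,8,9]=30  [4,5,7,8,9]=30  [5,6,7,8,9]=30
  size 6 → [0,1,3,5,6,9]=6  [0,1,3,6,8,9]=6  [1,3,4,5,6,9]=15  [1,3,5,6,8,9]=30  [1,3,6,7,8,9]=15  [2,3,4,5,6,9]=20  [2,4,5,6,8,9]=60  [2,4,5,7,8,9]=60  [3,4,5,6,8,9]=60  [3,5,6,7,8,9]=60  [4,5,6,7,8,9]=90
  size 7 → [0,1,3,4,5,6,9]=21  [0,1,3,5,6,8,9]=42  [0,1,3,6,7,8,9]=21  [1,2,3,4,5,6,9]=35  [1,3,4,5,6,8,9]=105  [1,3,5,6,7,8,9]=105  [2,3,4,5,6,8,9]=140  [2,4,5,6,7,8,9]=210  [3,4,5,6,7,8,9]=210
  size 8 → [0,1,2,3,4,5,6,9]=56  [0,1,3,4,5,6,8,9]=168  [0,1,3,5,6,7,8,9]=168  [1,2,3,4,5,6,8,9]=280  [1,3,4,5,6,7,8,9]=420  [2,3,4,5,6,7,8,9]=560
  first=0(a) contributes 1260
  first=2(c) contributes 756
  first=7(x) contributes 504
|[w]| = 2520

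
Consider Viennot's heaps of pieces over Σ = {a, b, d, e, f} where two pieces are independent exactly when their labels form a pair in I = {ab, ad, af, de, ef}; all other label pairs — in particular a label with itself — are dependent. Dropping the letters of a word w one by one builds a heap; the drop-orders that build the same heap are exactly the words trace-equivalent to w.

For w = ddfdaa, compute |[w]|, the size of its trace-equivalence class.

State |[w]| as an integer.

15

drop 0:d onto floor
drop 1:d onto {0:d}
drop 2:f onto {1:d}
drop 3:d onto {2:f}
drop 4:a onto floor
drop 5:a onto {4:a}
ground layer = {0:d, 4:a}
drop-orders for the pieces not yet dropped (sum over which currently-grounded one goes next):
  1 to go: {3} 1  {5} 1
  2 to go: {2,3} 1  {3,5} 2  {4,5} 1
  3 to go: {1,2,3} 1  {2,3,5} 3  {3,4,5} 3
  4 to go: {0,1,2,3} 1  {1,2,3,5} 4  {2,3,4,5} 6
  if 0:d drops first: 10 orders
  if 4:a drops first: 5 orders
heap linearizations: 15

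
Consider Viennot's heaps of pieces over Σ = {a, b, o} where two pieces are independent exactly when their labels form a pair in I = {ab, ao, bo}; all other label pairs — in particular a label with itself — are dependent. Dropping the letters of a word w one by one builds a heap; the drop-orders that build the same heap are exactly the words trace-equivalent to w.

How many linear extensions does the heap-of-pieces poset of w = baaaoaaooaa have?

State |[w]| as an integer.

1320

0(b) covers ∅
1(a) covers ∅
2(a) covers 1:a
3(a) covers 2:a
4(o) covers ∅
5(a) covers 3:a
6(a) covers 5:a
7(o) covers 4:o
8(o) covers 7:o
9(a) covers 6:a
10(a) covers 9:a
floor of heap: 0:b, 1:a, 4:o
completions by unplaced set U, small U first (add the entries for U minus each lowest piece of U):
  |U|=1: {0}:1  {8}:1  {10}:1
  |U|=2: {0,8}:2  {0,10}:2  {7,8}:1  {8,10}:2  {9,10}:1
  |U|=3: {0,7,8}:3  {0,8,10}:6  {0,9,10}:3  {4,7,8}:1  {6,9,10}:1  {7,8,10}:3  {8,9,10}:3
  |U|=4: {0,4,7,8}:4  {0,6,9,10}:4  {0,7,8,10}:12  {0,8,9,10}:12  {4,7,8,10}:4  {5,6,9,10}:1  {6,8,9,10}:4  {7,8,9,10}:6
  |U|=5: {0,4,7,8,10}:20  {0,5,6,9,10}:5  {0,6,8,9,10}:20  {0,7,8,9,10}:30  {3,5,6,9,10}:1  {4,7,8,9,10}:10  {5,6,8,9,10}:5  {6,7,8,9,10}:10
  |U|=6: {0,3,5,6,9,10}:6  {0,4,7,8,9,10}:60  {0,5,6,8,9,10}:30  {0,6,7,8,9,10}:60  {2,3,5,6,9,10}:1  {3,5,6,8,9,10}:6  {4,6,7,8,9,10}:20  {5,6,7,8,9,10}:15
  |U|=7: {0,2,3,5,6,9,10}:7  {0,3,5,6,8,9,10}:42  {0,4,6,7,8,9,10}:140  {0,5,6,7,8,9,10}:105  {1,2,3,5,6,9,10}:1  {2,3,5,6,8,9,10}:7  {3,5,6,7,8,9,10}:21  {4,5,6,7,8,9,10}:35
  |U|=8: {0,1,2,3,5,6,9,10}:8  {0,2,3,5,6,8,9,10}:56  {0,3,5,6,7,8,9,10}:168  {0,4,5,6,7,8,9,10}:280  {1,2,3,5,6,8,9,10}:8  {2,3,5,6,7,8,9,10}:28  {3,4,5,6,7,8,9,10}:56
  |U|=9: {0,1,2,3,5,6,8,9,10}:72  {0,2,3,5,6,7,8,9,10}:252  {0,3,4,5,6,7,8,9,10}:504  {1,2,3,5,6,7,8,9,10}:36  {2,3,4,5,6,7,8,9,10}:84
  start at 0(b): 120
  start at 1(a): 840
  start at 4(o): 360
sum over floor = 1320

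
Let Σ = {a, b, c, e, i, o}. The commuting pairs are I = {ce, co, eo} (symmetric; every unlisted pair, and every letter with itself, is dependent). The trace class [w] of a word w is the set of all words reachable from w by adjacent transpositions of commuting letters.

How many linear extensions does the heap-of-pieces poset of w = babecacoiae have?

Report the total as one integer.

#0=b has no predecessor
#1=a depends on [0:b]
#2=b depends on [1:a]
#3=e depends on [2:b]
#4=c depends on [2:b]
#5=a depends on [3:e, 4:c]
#6=c depends on [5:a]
#7=o depends on [5:a]
#8=i depends on [6:c, 7:o]
#9=a depends on [8:i]
#10=e depends on [9:a]
sources: [0:b]
N(rest) = Σ N(rest − s) over sources s of rest; N(one piece) = 1:
  size 1 → [10]=1
  size 2 → [9,10]=1
  size 3 → [8,9,10]=1
  size 4 → [6,8,9,10]=1  [7,8,9,10]=1
  size 5 → [6,7,8,9,10]=2
  size 6 → [5,6,7,8,9,10]=2
  size 7 → [3,5,6,7,8,9,10]=2  [4,5,6,7,8,9,10]=2
  size 8 → [3,4,5,6,7,8,9,10]=4
  size 9 → [2,3,4,5,6,7,8,9,10]=4
  first=0(b) contributes 4

4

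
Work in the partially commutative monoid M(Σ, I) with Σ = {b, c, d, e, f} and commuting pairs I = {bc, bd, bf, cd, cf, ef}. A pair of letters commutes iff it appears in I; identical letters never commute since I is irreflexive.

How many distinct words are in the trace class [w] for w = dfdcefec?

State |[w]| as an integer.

17

#0=d has no predecessor
#1=f depends on [0:d]
#2=d depends on [1:f]
#3=c has no predecessor
#4=e depends on [2:d, 3:c]
#5=f depends on [2:d]
#6=e depends on [4:e]
#7=c depends on [6:e]
sources: [0:d, 3:c]
N(rest) = Σ N(rest − s) over sources s of rest; N(one piece) = 1:
  size 1 → [5]=1  [7]=1
  size 2 → [5,7]=2  [6,7]=1
  size 3 → [4,6,7]=1  [5,6,7]=3
  size 4 → [3,4,6,7]=1  [4,5,6,7]=4
  size 5 → [2,4,5,6,7]=4  [3,4,5,6,7]=5
  size 6 → [1,2,4,5,6,7]=4  [2,3,4,5,6,7]=9
  first=0(d) contributes 13
  first=3(c) contributes 4
|[w]| = 17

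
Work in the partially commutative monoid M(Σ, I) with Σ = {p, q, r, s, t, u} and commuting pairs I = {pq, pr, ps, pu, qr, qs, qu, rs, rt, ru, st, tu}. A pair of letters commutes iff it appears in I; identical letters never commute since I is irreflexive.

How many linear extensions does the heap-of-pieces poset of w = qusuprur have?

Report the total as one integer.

840

#0=q has no predecessor
#1=u has no predecessor
#2=s depends on [1:u]
#3=u depends on [2:s]
#4=p has no predecessor
#5=r has no predecessor
#6=u depends on [3:u]
#7=r depends on [5:r]
sources: [0:q, 1:u, 4:p, 5:r]
N(rest) = Σ N(rest − s) over sources s of rest; N(one piece) = 1:
  size 1 → [0]=1  [4]=1  [6]=1  [7]=1
  size 2 → [0,4]=2  [0,6]=2  [0,7]=2  [3,6]=1  [4,6]=2  [4,7]=2  [5,7]=1  [6,7]=2
  size 3 → [0,3,6]=3  [0,4,6]=6  [0,4,7]=6  [0,5,7]=3  [0,6,7]=6  [2,3,6]=1  [3,4,6]=3  [3,6,7]=3  [4,5,7]=3  [4,6,7]=6  [5,6,7]=3
  size 4 → [0,2,3,6]=4  [0,3,4,6]=12  [0,3,6,7]=12  [0,4,5,7]=12  [0,4,6,7]=24  [0,5,6,7]=12  [1,2,3,6]=1  [2,3,4,6]=4  [2,3,6,7]=4  [3,4,6,7]=12  [3,5,6,7]=6  [4,5,6,7]=12
  size 5 → [0,1,2,3,6]=5  [0,2,3,4,6]=20  [0,2,3,6,7]=20  [0,3,4,6,7]=60  [0,3,5,6,7]=30  [0,4,5,6,7]=60  [1,2,3,4,6]=5  [1,2,3,6,7]=5  [2,3,4,6,7]=20  [2,3,5,6,7]=10  [3,4,5,6,7]=30
  size 6 → [0,1,2,3,4,6]=30  [0,1,2,3,6,7]=30  [0,2,3,4,6,7]=120  [0,2,3,5,6,7]=60  [0,3,4,5,6,7]=180  [1,2,3,4,6,7]=30  [1,2,3,5,6,7]=15  [2,3,4,5,6,7]=60
  first=0(q) contributes 105
  first=1(u) contributes 420
  first=4(p) contributes 105
  first=5(r) contributes 210
|[w]| = 840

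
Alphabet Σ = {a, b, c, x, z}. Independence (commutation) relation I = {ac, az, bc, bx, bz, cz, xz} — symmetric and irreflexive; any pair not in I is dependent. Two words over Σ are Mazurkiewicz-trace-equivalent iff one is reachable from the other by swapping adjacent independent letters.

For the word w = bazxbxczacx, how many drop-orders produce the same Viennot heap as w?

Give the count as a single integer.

piece 0:b — minimal
piece 1:a rests on {0:b}
piece 2:z — minimal
piece 3:x rests on {1:a}
piece 4:b rests on {1:a}
piece 5:x rests on {3:x}
piece 6:c rests on {5:x}
piece 7:z rests on {2:z}
piece 8:a rests on {4:b, 5:x}
piece 9:c rests on {6:c}
piece 10:x rests on {8:a, 9:c}
minimal pieces: {0:b, 2:z}
ways to finish when only these pieces remain (= sum over removing one remaining piece with nothing left below it):
  1 left: {7}→1  {10}→1
  2 left: {2,7}→1  {7,10}→2  {8,10}→1  {9,10}→1
  3 left: {2,7,10}→3  {4,8,10}→1  {6,9,10}→1  {7,8,10}→3  {7,9,10}→3  {8,9,10}→2
  4 left: {2,7,8,10}→6  {2,7,9,10}→6  {4,7,8,10}→4  {4,8,9,10}→3  {6,7,9,10}→4  {6,8,9,10}→3  {7,8,9,10}→8
  5 left: {2,4,7,8,10}→10  {2,6,7,9,10}→10  {2,7,8,9,10}→20  {4,6,8,9,10}→6  {4,7,8,9,10}→15  {5,6,8,9,10}→3  {6,7,8,9,10}→15
  6 left: {2,4,7,8,9,10}→45  {2,6,7,8,9,10}→45  {3,5,6,8,9,10}→3  {4,5,6,8,9,10}→9  {4,6,7,8,9,10}→36  {5,6,7,8,9,10}→18
  7 left: {2,4,6,7,8,9,10}→126  {2,5,6,7,8,9,10}→63  {3,4,5,6,8,9,10}→12  {3,5,6,7,8,9,10}→21  {4,5,6,7,8,9,10}→63
  8 left: {1,3,4,5,6,8,9,10}→12  {2,3,5,6,7,8,9,10}→84  {2,4,5,6,7,8,9,10}→252  {3,4,5,6,7,8,9,10}→96
  9 left: {0,1,3,4,5,6,8,9,10}→12  {1,3,4,5,6,7,8,9,10}→108  {2,3,4,5,6,7,8,9,10}→432
  placing 0:b first → 540 extensions
  placing 2:z first → 120 extensions
total linear extensions = 660

660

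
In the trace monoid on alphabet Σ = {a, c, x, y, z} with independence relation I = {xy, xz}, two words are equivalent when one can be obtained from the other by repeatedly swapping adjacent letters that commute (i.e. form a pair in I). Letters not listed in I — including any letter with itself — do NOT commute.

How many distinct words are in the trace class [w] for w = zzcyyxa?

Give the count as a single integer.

0(z) covers ∅
1(z) covers 0:z
2(c) covers 1:z
3(y) covers 2:c
4(y) covers 3:y
5(x) covers 2:c
6(a) covers 4:y, 5:x
floor of heap: 0:z
completions by unplaced set U, small U first (add the entries for U minus each lowest piece of U):
  |U|=1: {6}:1
  |U|=2: {4,6}:1  {5,6}:1
  |U|=3: {3,4,6}:1  {4,5,6}:2
  |U|=4: {3,4,5,6}:3
  |U|=5: {2,3,4,5,6}:3
  start at 0(z): 3

3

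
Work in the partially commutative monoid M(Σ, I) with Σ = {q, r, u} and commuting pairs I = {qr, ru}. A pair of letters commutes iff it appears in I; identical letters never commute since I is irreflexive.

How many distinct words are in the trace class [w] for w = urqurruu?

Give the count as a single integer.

56

#0=u has no predecessor
#1=r has no predecessor
#2=q depends on [0:u]
#3=u depends on [2:q]
#4=r depends on [1:r]
#5=r depends on [4:r]
#6=u depends on [3:u]
#7=u depends on [6:u]
sources: [0:u, 1:r]
N(rest) = Σ N(rest − s) over sources s of rest; N(one piece) = 1:
  size 1 → [5]=1  [7]=1
  size 2 → [4,5]=1  [5,7]=2  [6,7]=1
  size 3 → [1,4,5]=1  [3,6,7]=1  [4,5,7]=3  [5,6,7]=3
  size 4 → [1,4,5,7]=4  [2,3,6,7]=1  [3,5,6,7]=4  [4,5,6,7]=6
  size 5 → [0,2,3,6,7]=1  [1,4,5,6,7]=10  [2,3,5,6,7]=5  [3,4,5,6,7]=10
  size 6 → [0,2,3,5,6,7]=6  [1,3,4,5,6,7]=20  [2,3,4,5,6,7]=15
  first=0(u) contributes 35
  first=1(r) contributes 21
|[w]| = 56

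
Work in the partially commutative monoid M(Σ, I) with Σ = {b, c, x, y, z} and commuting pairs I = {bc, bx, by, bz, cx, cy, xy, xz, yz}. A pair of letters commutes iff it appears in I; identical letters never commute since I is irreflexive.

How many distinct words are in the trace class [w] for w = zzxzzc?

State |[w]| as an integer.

6

piece 0:z — minimal
piece 1:z rests on {0:z}
piece 2:x — minimal
piece 3:z rests on {1:z}
piece 4:z rests on {3:z}
piece 5:c rests on {4:z}
minimal pieces: {0:z, 2:x}
ways to finish when only these pieces remain (= sum over removing one remaining piece with nothing left below it):
  1 left: {2}→1  {5}→1
  2 left: {2,5}→2  {4,5}→1
  3 left: {2,4,5}→3  {3,4,5}→1
  4 left: {1,3,4,5}→1  {2,3,4,5}→4
  placing 0:z first → 5 extensions
  placing 2:x first → 1 extensions
total linear extensions = 6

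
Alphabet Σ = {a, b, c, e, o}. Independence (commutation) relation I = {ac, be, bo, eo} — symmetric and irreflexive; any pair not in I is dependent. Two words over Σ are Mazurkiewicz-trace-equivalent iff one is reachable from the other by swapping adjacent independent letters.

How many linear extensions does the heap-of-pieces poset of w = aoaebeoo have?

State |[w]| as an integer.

#0=a has no predecessor
#1=o depends on [0:a]
#2=a depends on [1:o]
#3=e depends on [2:a]
#4=b depends on [2:a]
#5=e depends on [3:e]
#6=o depends on [2:a]
#7=o depends on [6:o]
sources: [0:a]
N(rest) = Σ N(rest − s) over sources s of rest; N(one piece) = 1:
  size 1 → [4]=1  [5]=1  [7]=1
  size 2 → [3,5]=1  [4,5]=2  [4,7]=2  [5,7]=2  [6,7]=1
  size 3 → [3,4,5]=3  [3,5,7]=3  [4,5,7]=6  [4,6,7]=3  [5,6,7]=3
  size 4 → [3,4,5,7]=12  [3,5,6,7]=6  [4,5,6,7]=12
  size 5 → [3,4,5,6,7]=30
  size 6 → [2,3,4,5,6,7]=30
  first=0(a) contributes 30

30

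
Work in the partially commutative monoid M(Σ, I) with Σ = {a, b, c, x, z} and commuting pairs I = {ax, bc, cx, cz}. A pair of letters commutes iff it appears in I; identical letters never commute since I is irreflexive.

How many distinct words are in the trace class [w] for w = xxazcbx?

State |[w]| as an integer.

0(x) covers ∅
1(x) covers 0:x
2(a) covers ∅
3(z) covers 1:x, 2:a
4(c) covers 2:a
5(b) covers 3:z
6(x) covers 5:b
floor of heap: 0:x, 2:a
completions by unplaced set U, small U first (add the entries for U minus each lowest piece of U):
  |U|=1: {4}:1  {6}:1
  |U|=2: {4,6}:2  {5,6}:1
  |U|=3: {3,5,6}:1  {4,5,6}:3
  |U|=4: {1,3,5,6}:1  {3,4,5,6}:4
  |U|=5: {0,1,3,5,6}:1  {1,3,4,5,6}:5  {2,3,4,5,6}:4
  start at 0(x): 9
  start at 2(a): 6
sum over floor = 15

15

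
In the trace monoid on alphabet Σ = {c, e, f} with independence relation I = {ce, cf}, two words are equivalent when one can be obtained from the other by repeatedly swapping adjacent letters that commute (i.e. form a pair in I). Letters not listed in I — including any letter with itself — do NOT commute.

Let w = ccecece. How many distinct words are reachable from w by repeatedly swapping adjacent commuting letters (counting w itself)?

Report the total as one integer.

#0=c has no predecessor
#1=c depends on [0:c]
#2=e has no predecessor
#3=c depends on [1:c]
#4=e depends on [2:e]
#5=c depends on [3:c]
#6=e depends on [4:e]
sources: [0:c, 2:e]
N(rest) = Σ N(rest − s) over sources s of rest; N(one piece) = 1:
  size 1 → [5]=1  [6]=1
  size 2 → [3,5]=1  [4,6]=1  [5,6]=2
  size 3 → [1,3,5]=1  [2,4,6]=1  [3,5,6]=3  [4,5,6]=3
  size 4 → [0,1,3,5]=1  [1,3,5,6]=4  [2,4,5,6]=4  [3,4,5,6]=6
  size 5 → [0,1,3,5,6]=5  [1,3,4,5,6]=10  [2,3,4,5,6]=10
  first=0(c) contributes 20
  first=2(e) contributes 15
|[w]| = 35

35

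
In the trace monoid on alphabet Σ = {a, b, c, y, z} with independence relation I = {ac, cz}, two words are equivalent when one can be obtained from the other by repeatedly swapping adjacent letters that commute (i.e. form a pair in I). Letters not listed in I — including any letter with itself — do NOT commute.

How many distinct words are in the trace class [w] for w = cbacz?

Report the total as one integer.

0(c) covers ∅
1(b) covers 0:c
2(a) covers 1:b
3(c) covers 1:b
4(z) covers 2:a
floor of heap: 0:c
completions by unplaced set U, small U first (add the entries for U minus each lowest piece of U):
  |U|=1: {3}:1  {4}:1
  |U|=2: {2,4}:1  {3,4}:2
  |U|=3: {2,3,4}:3
  start at 0(c): 3

3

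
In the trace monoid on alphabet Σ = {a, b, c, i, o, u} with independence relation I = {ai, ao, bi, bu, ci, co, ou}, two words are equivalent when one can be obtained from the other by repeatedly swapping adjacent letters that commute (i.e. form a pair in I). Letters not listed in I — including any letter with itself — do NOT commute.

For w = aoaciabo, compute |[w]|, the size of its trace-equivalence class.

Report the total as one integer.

piece 0:a — minimal
piece 1:o — minimal
piece 2:a rests on {0:a}
piece 3:c rests on {2:a}
piece 4:i rests on {1:o}
piece 5:a rests on {3:c}
piece 6:b rests on {1:o, 5:a}
piece 7:o rests on {4:i, 6:b}
minimal pieces: {0:a, 1:o}
ways to finish when only these pieces remain (= sum over removing one remaining piece with nothing left below it):
  1 left: {7}→1
  2 left: {4,7}→1  {6,7}→1
  3 left: {4,6,7}→2  {5,6,7}→1
  4 left: {1,4,6,7}→2  {3,5,6,7}→1  {4,5,6,7}→3
  5 left: {1,4,5,6,7}→5  {2,3,5,6,7}→1  {3,4,5,6,7}→4
  6 left: {0,2,3,5,6,7}→1  {1,3,4,5,6,7}→9  {2,3,4,5,6,7}→5
  placing 0:a first → 14 extensions
  placing 1:o first → 6 extensions
total linear extensions = 20

20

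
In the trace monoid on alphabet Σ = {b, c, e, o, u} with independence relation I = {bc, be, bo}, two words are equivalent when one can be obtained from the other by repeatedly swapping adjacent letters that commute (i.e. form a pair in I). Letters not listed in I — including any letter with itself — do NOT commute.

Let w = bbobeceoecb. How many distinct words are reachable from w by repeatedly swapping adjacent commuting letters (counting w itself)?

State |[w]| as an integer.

#0=b has no predecessor
#1=b depends on [0:b]
#2=o has no predecessor
#3=b depends on [1:b]
#4=e depends on [2:o]
#5=c depends on [4:e]
#6=e depends on [5:c]
#7=o depends on [6:e]
#8=e depends on [7:o]
#9=c depends on [8:e]
#10=b depends on [3:b]
sources: [0:b, 2:o]
N(rest) = Σ N(rest − s) over sources s of rest; N(one piece) = 1:
  size 1 → [9]=1  [10]=1
  size 2 → [3,10]=1  [8,9]=1  [9,10]=2
  size 3 → [1,3,10]=1  [3,9,10]=3  [7,8,9]=1  [8,9,10]=3
  size 4 → [0,1,3,10]=1  [1,3,9,10]=4  [3,8,9,10]=6  [6,7,8,9]=1  [7,8,9,10]=4
  size 5 → [0,1,3,9,10]=5  [1,3,8,9,10]=10  [3,7,8,9,10]=10  [5,6,7,8,9]=1  [6,7,8,9,10]=5
  size 6 → [0,1,3,8,9,10]=15  [1,3,7,8,9,10]=20  [3,6,7,8,9,10]=15  [4,5,6,7,8,9]=1  [5,6,7,8,9,10]=6
  size 7 → [0,1,3,7,8,9,10]=35  [1,3,6,7,8,9,10]=35  [2,4,5,6,7,8,9]=1  [3,5,6,7,8,9,10]=21  [4,5,6,7,8,9,10]=7
  size 8 → [0,1,3,6,7,8,9,10]=70  [1,3,5,6,7,8,9,10]=56  [2,4,5,6,7,8,9,10]=8  [3,4,5,6,7,8,9,10]=28
  size 9 → [0,1,3,5,6,7,8,9,10]=126  [1,3,4,5,6,7,8,9,10]=84  [2,3,4,5,6,7,8,9,10]=36
  first=0(b) contributes 120
  first=2(o) contributes 210
|[w]| = 330

330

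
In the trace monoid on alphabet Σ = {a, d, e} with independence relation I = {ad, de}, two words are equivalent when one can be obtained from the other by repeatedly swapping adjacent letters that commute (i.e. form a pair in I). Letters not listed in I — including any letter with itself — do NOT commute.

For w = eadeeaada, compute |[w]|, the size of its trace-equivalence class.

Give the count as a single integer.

drop 0:e onto floor
drop 1:a onto {0:e}
drop 2:d onto floor
drop 3:e onto {1:a}
drop 4:e onto {3:e}
drop 5:a onto {4:e}
drop 6:a onto {5:a}
drop 7:d onto {2:d}
drop 8:a onto {6:a}
ground layer = {0:e, 2:d}
drop-orders for the pieces not yet dropped (sum over which currently-grounded one goes next):
  1 to go: {7} 1  {8} 1
  2 to go: {2,7} 1  {6,8} 1  {7,8} 2
  3 to go: {2,7,8} 3  {5,6,8} 1  {6,7,8} 3
  4 to go: {2,6,7,8} 6  {4,5,6,8} 1  {5,6,7,8} 4
  5 to go: {2,5,6,7,8} 10  {3,4,5,6,8} 1  {4,5,6,7,8} 5
  6 to go: {1,3,4,5,6,8} 1  {2,4,5,6,7,8} 15  {3,4,5,6,7,8} 6
  7 to go: {0,1,3,4,5,6,8} 1  {1,3,4,5,6,7,8} 7  {2,3,4,5,6,7,8} 21
  if 0:e drops first: 28 orders
  if 2:d drops first: 8 orders
heap linearizations: 36

36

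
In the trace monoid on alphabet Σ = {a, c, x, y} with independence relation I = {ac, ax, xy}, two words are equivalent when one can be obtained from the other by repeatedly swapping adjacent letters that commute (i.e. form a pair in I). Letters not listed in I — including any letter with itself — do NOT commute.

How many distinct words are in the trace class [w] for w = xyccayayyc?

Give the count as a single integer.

7

piece 0:x — minimal
piece 1:y — minimal
piece 2:c rests on {0:x, 1:y}
piece 3:c rests on {2:c}
piece 4:a rests on {1:y}
piece 5:y rests on {3:c, 4:a}
piece 6:a rests on {5:y}
piece 7:y rests on {6:a}
piece 8:y rests on {7:y}
piece 9:c rests on {8:y}
minimal pieces: {0:x, 1:y}
ways to finish when only these pieces remain (= sum over removing one remaining piece with nothing left below it):
  1 left: {9}→1
  2 left: {8,9}→1
  3 left: {7,8,9}→1
  4 left: {6,7,8,9}→1
  5 left: {5,6,7,8,9}→1
  6 left: {3,5,6,7,8,9}→1  {4,5,6,7,8,9}→1
  7 left: {2,3,5,6,7,8,9}→1  {3,4,5,6,7,8,9}→2
  8 left: {0,2,3,5,6,7,8,9}→1  {2,3,4,5,6,7,8,9}→3
  placing 0:x first → 3 extensions
  placing 1:y first → 4 extensions
total linear extensions = 7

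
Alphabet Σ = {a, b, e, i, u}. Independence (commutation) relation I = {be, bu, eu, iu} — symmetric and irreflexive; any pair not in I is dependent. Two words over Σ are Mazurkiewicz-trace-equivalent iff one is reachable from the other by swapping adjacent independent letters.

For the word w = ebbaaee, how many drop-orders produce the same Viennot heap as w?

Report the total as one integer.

3

0(e) covers ∅
1(b) covers ∅
2(b) covers 1:b
3(a) covers 0:e, 2:b
4(a) covers 3:a
5(e) covers 4:a
6(e) covers 5:e
floor of heap: 0:e, 1:b
completions by unplaced set U, small U first (add the entries for U minus each lowest piece of U):
  |U|=1: {6}:1
  |U|=2: {5,6}:1
  |U|=3: {4,5,6}:1
  |U|=4: {3,4,5,6}:1
  |U|=5: {0,3,4,5,6}:1  {2,3,4,5,6}:1
  start at 0(e): 1
  start at 1(b): 2
sum over floor = 3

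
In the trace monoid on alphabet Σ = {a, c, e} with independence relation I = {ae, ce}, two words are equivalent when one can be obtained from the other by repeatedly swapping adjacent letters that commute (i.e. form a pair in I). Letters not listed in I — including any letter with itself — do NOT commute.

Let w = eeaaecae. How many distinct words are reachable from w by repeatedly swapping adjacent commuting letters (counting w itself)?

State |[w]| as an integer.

#0=e has no predecessor
#1=e depends on [0:e]
#2=a has no predecessor
#3=a depends on [2:a]
#4=e depends on [1:e]
#5=c depends on [3:a]
#6=a depends on [5:c]
#7=e depends on [4:e]
sources: [0:e, 2:a]
N(rest) = Σ N(rest − s) over sources s of rest; N(one piece) = 1:
  size 1 → [6]=1  [7]=1
  size 2 → [4,7]=1  [5,6]=1  [6,7]=2
  size 3 → [1,4,7]=1  [3,5,6]=1  [4,6,7]=3  [5,6,7]=3
  size 4 → [0,1,4,7]=1  [1,4,6,7]=4  [2,3,5,6]=1  [3,5,6,7]=4  [4,5,6,7]=6
  size 5 → [0,1,4,6,7]=5  [1,4,5,6,7]=10  [2,3,5,6,7]=5  [3,4,5,6,7]=10
  size 6 → [0,1,4,5,6,7]=15  [1,3,4,5,6,7]=20  [2,3,4,5,6,7]=15
  first=0(e) contributes 35
  first=2(a) contributes 35
|[w]| = 70

70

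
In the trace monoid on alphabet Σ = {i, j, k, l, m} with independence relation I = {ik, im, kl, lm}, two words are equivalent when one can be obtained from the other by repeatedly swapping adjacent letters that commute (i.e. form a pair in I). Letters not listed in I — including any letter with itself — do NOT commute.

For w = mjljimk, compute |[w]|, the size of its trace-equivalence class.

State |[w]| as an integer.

3

#0=m has no predecessor
#1=j depends on [0:m]
#2=l depends on [1:j]
#3=j depends on [2:l]
#4=i depends on [3:j]
#5=m depends on [3:j]
#6=k depends on [5:m]
sources: [0:m]
N(rest) = Σ N(rest − s) over sources s of rest; N(one piece) = 1:
  size 1 → [4]=1  [6]=1
  size 2 → [4,6]=2  [5,6]=1
  size 3 → [4,5,6]=3
  size 4 → [3,4,5,6]=3
  size 5 → [2,3,4,5,6]=3
  first=0(m) contributes 3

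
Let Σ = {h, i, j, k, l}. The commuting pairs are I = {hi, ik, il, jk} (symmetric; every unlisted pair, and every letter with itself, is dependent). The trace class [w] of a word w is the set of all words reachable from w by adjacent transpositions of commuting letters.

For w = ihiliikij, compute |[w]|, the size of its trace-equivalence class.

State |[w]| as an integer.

#0=i has no predecessor
#1=h has no predecessor
#2=i depends on [0:i]
#3=l depends on [1:h]
#4=i depends on [2:i]
#5=i depends on [4:i]
#6=k depends on [3:l]
#7=i depends on [5:i]
#8=j depends on [3:l, 7:i]
sources: [0:i, 1:h]
N(rest) = Σ N(rest − s) over sources s of rest; N(one piece) = 1:
  size 1 → [6]=1  [8]=1
  size 2 → [6,8]=2  [7,8]=1
  size 3 → [3,6,8]=2  [5,7,8]=1  [6,7,8]=3
  size 4 → [1,3,6,8]=2  [3,6,7,8]=5  [4,5,7,8]=1  [5,6,7,8]=4
  size 5 → [1,3,6,7,8]=7  [2,4,5,7,8]=1  [3,5,6,7,8]=9  [4,5,6,7,8]=5
  size 6 → [0,2,4,5,7,8]=1  [1,3,5,6,7,8]=16  [2,4,5,6,7,8]=6  [3,4,5,6,7,8]=14
  size 7 → [0,2,4,5,6,7,8]=7  [1,3,4,5,6,7,8]=30  [2,3,4,5,6,7,8]=20
  first=0(i) contributes 50
  first=1(h) contributes 27
|[w]| = 77

77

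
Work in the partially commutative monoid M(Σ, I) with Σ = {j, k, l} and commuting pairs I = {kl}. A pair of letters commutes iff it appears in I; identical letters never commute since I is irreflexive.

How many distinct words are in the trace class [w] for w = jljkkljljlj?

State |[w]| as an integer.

3

piece 0:j — minimal
piece 1:l rests on {0:j}
piece 2:j rests on {1:l}
piece 3:k rests on {2:j}
piece 4:k rests on {3:k}
piece 5:l rests on {2:j}
piece 6:j rests on {4:k, 5:l}
piece 7:l rests on {6:j}
piece 8:j rests on {7:l}
piece 9:l rests on {8:j}
piece 10:j rests on {9:l}
minimal pieces: {0:j}
ways to finish when only these pieces remain (= sum over removing one remaining piece with nothing left below it):
  1 left: {10}→1
  2 left: {9,10}→1
  3 left: {8,9,10}→1
  4 left: {7,8,9,10}→1
  5 left: {6,7,8,9,10}→1
  6 left: {4,6,7,8,9,10}→1  {5,6,7,8,9,10}→1
  7 left: {3,4,6,7,8,9,10}→1  {4,5,6,7,8,9,10}→2
  8 left: {3,4,5,6,7,8,9,10}→3
  9 left: {2,3,4,5,6,7,8,9,10}→3
  placing 0:j first → 3 extensions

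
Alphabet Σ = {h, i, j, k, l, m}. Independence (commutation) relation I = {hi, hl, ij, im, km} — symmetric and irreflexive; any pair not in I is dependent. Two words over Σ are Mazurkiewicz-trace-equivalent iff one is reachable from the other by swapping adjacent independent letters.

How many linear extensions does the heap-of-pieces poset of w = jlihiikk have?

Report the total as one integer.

drop 0:j onto floor
drop 1:l onto {0:j}
drop 2:i onto {1:l}
drop 3:h onto {0:j}
drop 4:i onto {2:i}
drop 5:i onto {4:i}
drop 6:k onto {3:h, 5:i}
drop 7:k onto {6:k}
ground layer = {0:j}
drop-orders for the pieces not yet dropped (sum over which currently-grounded one goes next):
  1 to go: {7} 1
  2 to go: {6,7} 1
  3 to go: {3,6,7} 1  {5,6,7} 1
  4 to go: {3,5,6,7} 2  {4,5,6,7} 1
  5 to go: {2,4,5,6,7} 1  {3,4,5,6,7} 3
  6 to go: {1,2,4,5,6,7} 1  {2,3,4,5,6,7} 4
  if 0:j drops first: 5 orders

5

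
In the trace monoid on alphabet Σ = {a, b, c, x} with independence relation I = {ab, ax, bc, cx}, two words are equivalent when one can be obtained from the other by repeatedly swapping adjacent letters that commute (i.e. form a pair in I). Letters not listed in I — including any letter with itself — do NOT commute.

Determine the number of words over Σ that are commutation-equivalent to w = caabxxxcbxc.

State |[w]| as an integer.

#0=c has no predecessor
#1=a depends on [0:c]
#2=a depends on [1:a]
#3=b has no predecessor
#4=x depends on [3:b]
#5=x depends on [4:x]
#6=x depends on [5:x]
#7=c depends on [2:a]
#8=b depends on [6:x]
#9=x depends on [8:b]
#10=c depends on [7:c]
sources: [0:c, 3:b]
N(rest) = Σ N(rest − s) over sources s of rest; N(one piece) = 1:
  size 1 → [9]=1  [10]=1
  size 2 → [7,10]=1  [8,9]=1  [9,10]=2
  size 3 → [2,7,10]=1  [6,8,9]=1  [7,9,10]=3  [8,9,10]=3
  size 4 → [1,2,7,10]=1  [2,7,9,10]=4  [5,6,8,9]=1  [6,8,9,10]=4  [7,8,9,10]=6
  size 5 → [0,1,2,7,10]=1  [1,2,7,9,10]=5  [2,7,8,9,10]=10  [4,5,6,8,9]=1  [5,6,8,9,10]=5  [6,7,8,9,10]=10
  size 6 → [0,1,2,7,9,10]=6  [1,2,7,8,9,10]=15  [2,6,7,8,9,10]=20  [3,4,5,6,8,9]=1  [4,5,6,8,9,10]=6  [5,6,7,8,9,10]=15
  size 7 → [0,1,2,7,8,9,10]=21  [1,2,6,7,8,9,10]=35  [2,5,6,7,8,9,10]=35  [3,4,5,6,8,9,10]=7  [4,5,6,7,8,9,10]=21
  size 8 → [0,1,2,6,7,8,9,10]=56  [1,2,5,6,7,8,9,10]=70  [2,4,5,6,7,8,9,10]=56  [3,4,5,6,7,8,9,10]=28
  size 9 → [0,1,2,5,6,7,8,9,10]=126  [1,2,4,5,6,7,8,9,10]=126  [2,3,4,5,6,7,8,9,10]=84
  first=0(c) contributes 210
  first=3(b) contributes 252
|[w]| = 462

462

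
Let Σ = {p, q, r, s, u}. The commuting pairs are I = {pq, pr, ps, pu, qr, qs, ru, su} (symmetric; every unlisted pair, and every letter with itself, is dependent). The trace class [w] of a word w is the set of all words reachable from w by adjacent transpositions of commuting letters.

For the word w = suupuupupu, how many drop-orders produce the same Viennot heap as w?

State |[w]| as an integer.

#0=s has no predecessor
#1=u has no predecessor
#2=u depends on [1:u]
#3=p has no predecessor
#4=u depends on [2:u]
#5=u depends on [4:u]
#6=p depends on [3:p]
#7=u depends on [5:u]
#8=p depends on [6:p]
#9=u depends on [7:u]
sources: [0:s, 1:u, 3:p]
N(rest) = Σ N(rest − s) over sources s of rest; N(one piece) = 1:
  size 1 → [0]=1  [8]=1  [9]=1
  size 2 → [0,8]=2  [0,9]=2  [6,8]=1  [7,9]=1  [8,9]=2
  size 3 → [0,6,8]=3  [0,7,9]=3  [0,8,9]=6  [3,6,8]=1  [5,7,9]=1  [6,8,9]=3  [7,8,9]=3
  size 4 → [0,3,6,8]=4  [0,5,7,9]=4  [0,6,8,9]=12  [0,7,8,9]=12  [3,6,8,9]=4  [4,5,7,9]=1  [5,7,8,9]=4  [6,7,8,9]=6
  size 5 → [0,3,6,8,9]=20  [0,4,5,7,9]=5  [0,5,7,8,9]=20  [0,6,7,8,9]=30  [2,4,5,7,9]=1  [3,6,7,8,9]=10  [4,5,7,8,9]=5  [5,6,7,8,9]=10
  size 6 → [0,2,4,5,7,9]=6  [0,3,6,7,8,9]=60  [0,4,5,7,8,9]=30  [0,5,6,7,8,9]=60  [1,2,4,5,7,9]=1  [2,4,5,7,8,9]=6  [3,5,6,7,8,9]=20  [4,5,6,7,8,9]=15
  size 7 → [0,1,2,4,5,7,9]=7  [0,2,4,5,7,8,9]=42  [0,3,5,6,7,8,9]=140  [0,4,5,6,7,8,9]=105  [1,2,4,5,7,8,9]=7  [2,4,5,6,7,8,9]=21  [3,4,5,6,7,8,9]=35
  size 8 → [0,1,2,4,5,7,8,9]=56  [0,2,4,5,6,7,8,9]=168  [0,3,4,5,6,7,8,9]=280  [1,2,4,5,6,7,8,9]=28  [2,3,4,5,6,7,8,9]=56
  first=0(s) contributes 84
  first=1(u) contributes 504
  first=3(p) contributes 252
|[w]| = 840

840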